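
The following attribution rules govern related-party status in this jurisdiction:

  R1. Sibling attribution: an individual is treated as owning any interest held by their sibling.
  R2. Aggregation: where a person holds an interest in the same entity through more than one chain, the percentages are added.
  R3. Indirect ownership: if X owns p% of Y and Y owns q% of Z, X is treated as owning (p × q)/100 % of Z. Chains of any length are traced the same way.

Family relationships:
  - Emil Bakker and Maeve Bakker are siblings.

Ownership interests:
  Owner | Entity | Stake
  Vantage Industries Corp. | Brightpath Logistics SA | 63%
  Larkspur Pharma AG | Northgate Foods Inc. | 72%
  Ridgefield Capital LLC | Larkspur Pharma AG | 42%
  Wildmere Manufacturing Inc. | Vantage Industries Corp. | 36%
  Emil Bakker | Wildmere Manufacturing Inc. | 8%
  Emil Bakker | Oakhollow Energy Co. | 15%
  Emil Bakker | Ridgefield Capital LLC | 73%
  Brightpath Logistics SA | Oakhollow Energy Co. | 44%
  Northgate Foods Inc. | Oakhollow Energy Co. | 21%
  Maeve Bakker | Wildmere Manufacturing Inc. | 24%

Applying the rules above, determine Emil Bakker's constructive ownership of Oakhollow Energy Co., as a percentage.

By sibling attribution (R1), Emil Bakker is treated as also owning Maeve Bakker's interest in Wildmere Manufacturing Inc, giving 8% + 24% = 32%.
Chain via Ridgefield Capital LLC → Larkspur Pharma AG → Northgate Foods Inc. (R3): 73% × 42% × 72% × 21% = 4.635792% of Oakhollow Energy Co.
Chain via Wildmere Manufacturing Inc. → Vantage Industries Corp. → Brightpath Logistics SA (R3): 32% × 36% × 63% × 44% = 3.193344% of Oakhollow Energy Co.
Direct interest in Oakhollow Energy Co: 15%.
Aggregating (R2): 4.635792% + 3.193344% + 15% = 22.829136%.

22.829136%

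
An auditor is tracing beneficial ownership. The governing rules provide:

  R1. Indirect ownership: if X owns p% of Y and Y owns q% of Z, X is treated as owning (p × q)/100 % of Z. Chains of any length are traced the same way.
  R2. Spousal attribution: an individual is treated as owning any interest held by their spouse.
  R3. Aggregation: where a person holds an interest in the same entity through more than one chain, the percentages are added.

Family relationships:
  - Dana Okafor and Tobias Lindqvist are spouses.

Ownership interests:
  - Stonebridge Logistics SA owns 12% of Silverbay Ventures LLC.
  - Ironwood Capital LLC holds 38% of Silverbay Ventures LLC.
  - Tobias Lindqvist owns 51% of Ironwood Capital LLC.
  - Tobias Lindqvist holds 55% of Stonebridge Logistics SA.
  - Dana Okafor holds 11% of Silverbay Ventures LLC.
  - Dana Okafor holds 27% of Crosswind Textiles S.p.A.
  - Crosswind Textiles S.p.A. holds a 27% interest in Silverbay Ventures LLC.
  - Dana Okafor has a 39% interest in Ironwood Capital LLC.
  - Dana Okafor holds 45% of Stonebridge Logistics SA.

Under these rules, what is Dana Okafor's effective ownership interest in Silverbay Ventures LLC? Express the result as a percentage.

By spousal attribution (R2), Dana Okafor is treated as also owning Tobias Lindqvist's interest in Ironwood Capital LLC, giving 39% + 51% = 90%.
By spousal attribution (R2), Dana Okafor is treated as also owning Tobias Lindqvist's interest in Stonebridge Logistics SA, giving 45% + 55% = 100%.
Chain via Ironwood Capital LLC (R1): 90% × 38% = 34.2% of Silverbay Ventures LLC.
Chain via Crosswind Textiles S.p.A. (R1): 27% × 27% = 7.29% of Silverbay Ventures LLC.
Chain via Stonebridge Logistics SA (R1): 100% × 12% = 12% of Silverbay Ventures LLC.
Direct interest in Silverbay Ventures LLC: 11%.
Aggregating (R3): 34.2% + 7.29% + 12% + 11% = 64.49%.

64.49%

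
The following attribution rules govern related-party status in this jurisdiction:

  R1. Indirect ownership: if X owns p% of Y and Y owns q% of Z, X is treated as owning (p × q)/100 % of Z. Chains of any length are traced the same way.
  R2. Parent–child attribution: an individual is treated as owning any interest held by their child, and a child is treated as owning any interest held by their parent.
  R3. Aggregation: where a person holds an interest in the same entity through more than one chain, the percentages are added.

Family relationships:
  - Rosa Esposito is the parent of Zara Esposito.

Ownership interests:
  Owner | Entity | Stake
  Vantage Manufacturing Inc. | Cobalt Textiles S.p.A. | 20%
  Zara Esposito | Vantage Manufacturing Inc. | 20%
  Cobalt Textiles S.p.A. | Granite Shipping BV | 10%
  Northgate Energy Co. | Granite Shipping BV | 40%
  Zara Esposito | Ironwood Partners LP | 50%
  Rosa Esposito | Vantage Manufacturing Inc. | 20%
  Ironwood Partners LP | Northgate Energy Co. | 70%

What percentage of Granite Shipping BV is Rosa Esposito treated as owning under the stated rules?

14.8%

By parent–child attribution (R2), Rosa Esposito is treated as also owning Zara Esposito's interest in Vantage Manufacturing Inc, giving 20% + 20% = 40%.
By parent–child attribution (R2), Rosa Esposito is treated as owning Zara Esposito's 50% interest in Ironwood Partners LP.
Chain via Vantage Manufacturing Inc. → Cobalt Textiles S.p.A. (R1): 40% × 20% × 10% = 0.8% of Granite Shipping BV.
Chain via Ironwood Partners LP → Northgate Energy Co. (R1): 50% × 70% × 40% = 14% of Granite Shipping BV.
Aggregating (R3): 0.8% + 14% = 14.8%.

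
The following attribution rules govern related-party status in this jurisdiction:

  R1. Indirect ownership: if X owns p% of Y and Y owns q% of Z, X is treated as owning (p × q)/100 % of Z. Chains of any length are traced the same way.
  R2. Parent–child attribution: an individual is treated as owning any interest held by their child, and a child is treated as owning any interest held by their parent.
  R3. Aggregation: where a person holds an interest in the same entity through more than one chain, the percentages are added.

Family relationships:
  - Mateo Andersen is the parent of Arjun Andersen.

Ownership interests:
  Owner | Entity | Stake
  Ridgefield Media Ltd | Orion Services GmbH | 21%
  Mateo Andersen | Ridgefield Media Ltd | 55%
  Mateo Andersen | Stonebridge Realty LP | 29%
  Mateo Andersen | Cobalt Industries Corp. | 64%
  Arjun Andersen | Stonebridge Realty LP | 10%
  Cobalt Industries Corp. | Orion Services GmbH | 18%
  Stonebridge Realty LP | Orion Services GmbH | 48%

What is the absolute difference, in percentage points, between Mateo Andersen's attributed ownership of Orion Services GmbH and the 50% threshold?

8.21

By parent–child attribution (R2), Mateo Andersen is treated as also owning Arjun Andersen's interest in Stonebridge Realty LP, giving 29% + 10% = 39%.
Chain via Ridgefield Media Ltd (R1): 55% × 21% = 11.55% of Orion Services GmbH.
Chain via Cobalt Industries Corp. (R1): 64% × 18% = 11.52% of Orion Services GmbH.
Chain via Stonebridge Realty LP (R1): 39% × 48% = 18.72% of Orion Services GmbH.
Aggregating (R3): 11.55% + 11.52% + 18.72% = 41.79%.
41.79% falls short of the 50% threshold by 8.21 percentage points.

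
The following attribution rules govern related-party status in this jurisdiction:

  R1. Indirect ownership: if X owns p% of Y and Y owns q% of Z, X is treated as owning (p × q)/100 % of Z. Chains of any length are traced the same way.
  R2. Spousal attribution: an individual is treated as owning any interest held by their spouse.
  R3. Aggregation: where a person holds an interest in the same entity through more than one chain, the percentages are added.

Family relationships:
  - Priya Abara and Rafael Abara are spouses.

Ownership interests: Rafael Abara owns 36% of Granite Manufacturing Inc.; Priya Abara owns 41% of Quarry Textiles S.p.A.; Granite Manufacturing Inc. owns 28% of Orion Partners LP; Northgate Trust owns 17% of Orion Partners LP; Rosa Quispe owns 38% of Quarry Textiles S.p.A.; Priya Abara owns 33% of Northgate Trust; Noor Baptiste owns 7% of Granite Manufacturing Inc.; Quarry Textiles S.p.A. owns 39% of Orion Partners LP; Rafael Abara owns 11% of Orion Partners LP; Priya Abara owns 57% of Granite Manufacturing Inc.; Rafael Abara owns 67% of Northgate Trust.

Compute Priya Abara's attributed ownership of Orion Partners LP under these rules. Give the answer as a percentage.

By spousal attribution (R2), Priya Abara is treated as also owning Rafael Abara's interest in Granite Manufacturing Inc, giving 57% + 36% = 93%.
By spousal attribution (R2), Priya Abara is treated as also owning Rafael Abara's interest in Northgate Trust, giving 33% + 67% = 100%.
By spousal attribution (R2), Priya Abara is treated as owning Rafael Abara's 11% interest in Orion Partners LP.
Chain via Granite Manufacturing Inc. (R1): 93% × 28% = 26.04% of Orion Partners LP.
Chain via Northgate Trust (R1): 100% × 17% = 17% of Orion Partners LP.
Chain via Quarry Textiles S.p.A. (R1): 41% × 39% = 15.99% of Orion Partners LP.
Direct interest in Orion Partners LP: 11%.
Aggregating (R3): 26.04% + 17% + 15.99% + 11% = 70.03%.

70.03%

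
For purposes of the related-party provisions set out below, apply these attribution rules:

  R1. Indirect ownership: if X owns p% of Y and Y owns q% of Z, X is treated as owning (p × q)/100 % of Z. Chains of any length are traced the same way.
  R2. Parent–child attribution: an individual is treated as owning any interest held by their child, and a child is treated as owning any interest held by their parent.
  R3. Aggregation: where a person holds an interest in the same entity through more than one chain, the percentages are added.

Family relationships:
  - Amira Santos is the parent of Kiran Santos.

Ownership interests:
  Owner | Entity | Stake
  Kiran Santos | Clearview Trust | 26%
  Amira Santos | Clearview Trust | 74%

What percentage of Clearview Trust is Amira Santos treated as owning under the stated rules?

By parent–child attribution (R2), Amira Santos is treated as also owning Kiran Santos's interest in Clearview Trust, giving 74% + 26% = 100%.
Direct interest in Clearview Trust: 100%.

100%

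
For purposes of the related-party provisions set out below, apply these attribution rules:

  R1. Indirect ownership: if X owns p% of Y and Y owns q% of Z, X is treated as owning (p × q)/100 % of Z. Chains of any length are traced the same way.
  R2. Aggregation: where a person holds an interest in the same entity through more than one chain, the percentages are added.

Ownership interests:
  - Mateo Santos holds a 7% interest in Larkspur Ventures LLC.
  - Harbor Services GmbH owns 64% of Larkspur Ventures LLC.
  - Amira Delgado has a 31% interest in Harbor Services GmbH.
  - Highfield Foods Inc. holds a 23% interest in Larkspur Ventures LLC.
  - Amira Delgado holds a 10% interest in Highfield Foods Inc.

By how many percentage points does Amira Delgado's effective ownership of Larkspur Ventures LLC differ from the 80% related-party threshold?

57.86

Chain via Highfield Foods Inc. (R1): 10% × 23% = 2.3% of Larkspur Ventures LLC.
Chain via Harbor Services GmbH (R1): 31% × 64% = 19.84% of Larkspur Ventures LLC.
Aggregating (R2): 2.3% + 19.84% = 22.14%.
22.14% falls short of the 80% threshold by 57.86 percentage points.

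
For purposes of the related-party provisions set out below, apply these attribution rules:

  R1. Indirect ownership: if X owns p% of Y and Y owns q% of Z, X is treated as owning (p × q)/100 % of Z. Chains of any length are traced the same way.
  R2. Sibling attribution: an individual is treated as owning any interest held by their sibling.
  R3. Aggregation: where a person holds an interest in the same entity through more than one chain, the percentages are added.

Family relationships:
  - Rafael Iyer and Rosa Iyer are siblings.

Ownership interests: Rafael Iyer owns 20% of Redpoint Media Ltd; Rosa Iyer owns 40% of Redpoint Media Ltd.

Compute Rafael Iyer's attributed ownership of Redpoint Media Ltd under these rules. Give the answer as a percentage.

60%

By sibling attribution (R2), Rafael Iyer is treated as also owning Rosa Iyer's interest in Redpoint Media Ltd, giving 20% + 40% = 60%.
Direct interest in Redpoint Media Ltd: 60%.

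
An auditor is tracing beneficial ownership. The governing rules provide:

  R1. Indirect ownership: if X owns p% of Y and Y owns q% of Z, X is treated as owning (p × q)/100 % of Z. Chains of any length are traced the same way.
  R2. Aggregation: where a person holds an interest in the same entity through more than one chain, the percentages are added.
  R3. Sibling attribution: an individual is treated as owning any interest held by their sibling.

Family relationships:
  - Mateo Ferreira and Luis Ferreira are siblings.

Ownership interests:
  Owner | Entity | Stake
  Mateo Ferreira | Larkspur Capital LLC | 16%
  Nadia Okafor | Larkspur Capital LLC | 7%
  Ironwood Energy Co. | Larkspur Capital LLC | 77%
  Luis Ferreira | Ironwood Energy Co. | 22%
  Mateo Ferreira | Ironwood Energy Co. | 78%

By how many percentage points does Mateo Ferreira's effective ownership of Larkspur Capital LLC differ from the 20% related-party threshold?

By sibling attribution (R3), Mateo Ferreira is treated as also owning Luis Ferreira's interest in Ironwood Energy Co, giving 78% + 22% = 100%.
Chain via Ironwood Energy Co. (R1): 100% × 77% = 77% of Larkspur Capital LLC.
Direct interest in Larkspur Capital LLC: 16%.
Aggregating (R2): 77% + 16% = 93%.
93% exceeds the 20% threshold by 73 percentage points.

73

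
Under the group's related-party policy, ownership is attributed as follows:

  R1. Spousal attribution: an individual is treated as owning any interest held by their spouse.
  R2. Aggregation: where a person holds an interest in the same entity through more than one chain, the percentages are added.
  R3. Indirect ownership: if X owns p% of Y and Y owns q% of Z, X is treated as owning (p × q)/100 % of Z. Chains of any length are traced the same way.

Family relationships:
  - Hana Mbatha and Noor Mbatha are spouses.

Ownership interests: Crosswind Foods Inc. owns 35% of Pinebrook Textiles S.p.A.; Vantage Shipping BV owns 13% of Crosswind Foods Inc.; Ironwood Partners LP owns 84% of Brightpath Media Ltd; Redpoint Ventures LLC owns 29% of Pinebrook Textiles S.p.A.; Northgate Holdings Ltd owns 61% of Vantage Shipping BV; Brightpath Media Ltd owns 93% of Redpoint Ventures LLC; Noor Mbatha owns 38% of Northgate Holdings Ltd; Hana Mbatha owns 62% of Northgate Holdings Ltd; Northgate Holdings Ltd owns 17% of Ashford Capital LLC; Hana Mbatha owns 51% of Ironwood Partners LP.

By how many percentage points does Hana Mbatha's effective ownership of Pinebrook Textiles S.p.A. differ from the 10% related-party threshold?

By spousal attribution (R1), Hana Mbatha is treated as also owning Noor Mbatha's interest in Northgate Holdings Ltd, giving 62% + 38% = 100%.
Chain via Ironwood Partners LP → Brightpath Media Ltd → Redpoint Ventures LLC (R3): 51% × 84% × 93% × 29% = 11.553948% of Pinebrook Textiles S.p.A.
Chain via Northgate Holdings Ltd → Vantage Shipping BV → Crosswind Foods Inc. (R3): 100% × 61% × 13% × 35% = 2.7755% of Pinebrook Textiles S.p.A.
Aggregating (R2): 11.553948% + 2.7755% = 14.329448%.
14.329448% exceeds the 10% threshold by 4.329448 percentage points.

4.329448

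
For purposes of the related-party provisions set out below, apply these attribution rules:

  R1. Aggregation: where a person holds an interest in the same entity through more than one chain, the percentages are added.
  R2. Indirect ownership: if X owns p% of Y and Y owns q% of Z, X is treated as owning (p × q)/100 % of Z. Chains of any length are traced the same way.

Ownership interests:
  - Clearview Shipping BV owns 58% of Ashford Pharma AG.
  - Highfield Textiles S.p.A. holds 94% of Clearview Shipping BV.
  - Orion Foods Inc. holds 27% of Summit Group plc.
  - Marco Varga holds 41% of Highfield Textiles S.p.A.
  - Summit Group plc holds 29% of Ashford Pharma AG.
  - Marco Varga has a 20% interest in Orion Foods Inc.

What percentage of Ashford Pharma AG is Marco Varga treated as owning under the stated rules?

23.9192%

Chain via Highfield Textiles S.p.A. → Clearview Shipping BV (R2): 41% × 94% × 58% = 22.3532% of Ashford Pharma AG.
Chain via Orion Foods Inc. → Summit Group plc (R2): 20% × 27% × 29% = 1.566% of Ashford Pharma AG.
Aggregating (R1): 22.3532% + 1.566% = 23.9192%.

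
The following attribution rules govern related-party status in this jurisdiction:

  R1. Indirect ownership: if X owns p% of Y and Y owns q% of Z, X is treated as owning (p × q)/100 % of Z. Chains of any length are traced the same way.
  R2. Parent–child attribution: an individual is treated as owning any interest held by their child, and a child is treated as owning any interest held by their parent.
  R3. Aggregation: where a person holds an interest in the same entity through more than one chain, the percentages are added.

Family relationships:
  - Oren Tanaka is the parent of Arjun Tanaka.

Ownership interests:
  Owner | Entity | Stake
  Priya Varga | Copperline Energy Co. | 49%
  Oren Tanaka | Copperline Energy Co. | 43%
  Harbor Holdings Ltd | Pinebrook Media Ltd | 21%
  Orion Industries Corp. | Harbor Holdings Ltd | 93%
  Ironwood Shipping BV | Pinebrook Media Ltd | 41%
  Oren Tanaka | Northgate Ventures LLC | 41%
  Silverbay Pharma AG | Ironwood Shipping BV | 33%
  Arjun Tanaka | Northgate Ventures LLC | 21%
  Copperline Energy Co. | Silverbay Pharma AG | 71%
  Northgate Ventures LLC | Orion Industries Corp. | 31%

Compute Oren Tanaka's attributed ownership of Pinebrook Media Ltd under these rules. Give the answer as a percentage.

By parent–child attribution (R2), Oren Tanaka is treated as also owning Arjun Tanaka's interest in Northgate Ventures LLC, giving 41% + 21% = 62%.
Chain via Northgate Ventures LLC → Orion Industries Corp. → Harbor Holdings Ltd (R1): 62% × 31% × 93% × 21% = 3.753666% of Pinebrook Media Ltd.
Chain via Copperline Energy Co. → Silverbay Pharma AG → Ironwood Shipping BV (R1): 43% × 71% × 33% × 41% = 4.130709% of Pinebrook Media Ltd.
Aggregating (R3): 3.753666% + 4.130709% = 7.884375%.

7.884375%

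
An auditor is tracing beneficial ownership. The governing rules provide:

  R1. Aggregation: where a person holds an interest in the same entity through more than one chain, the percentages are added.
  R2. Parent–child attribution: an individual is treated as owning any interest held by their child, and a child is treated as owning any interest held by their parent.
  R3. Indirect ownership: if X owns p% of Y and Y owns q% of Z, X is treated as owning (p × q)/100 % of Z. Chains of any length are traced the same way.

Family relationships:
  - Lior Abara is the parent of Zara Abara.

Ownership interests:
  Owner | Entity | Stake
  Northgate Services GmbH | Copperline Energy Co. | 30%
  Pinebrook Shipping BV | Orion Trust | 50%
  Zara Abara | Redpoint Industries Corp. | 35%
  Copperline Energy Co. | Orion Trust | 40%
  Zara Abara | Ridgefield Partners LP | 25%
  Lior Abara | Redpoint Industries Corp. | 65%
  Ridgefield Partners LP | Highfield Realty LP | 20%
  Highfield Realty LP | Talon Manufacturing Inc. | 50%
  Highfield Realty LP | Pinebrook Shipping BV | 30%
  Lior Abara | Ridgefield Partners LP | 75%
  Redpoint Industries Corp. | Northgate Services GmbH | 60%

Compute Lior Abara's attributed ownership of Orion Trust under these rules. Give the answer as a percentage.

10.2%

By parent–child attribution (R2), Lior Abara is treated as also owning Zara Abara's interest in Ridgefield Partners LP, giving 75% + 25% = 100%.
By parent–child attribution (R2), Lior Abara is treated as also owning Zara Abara's interest in Redpoint Industries Corp, giving 65% + 35% = 100%.
Chain via Ridgefield Partners LP → Highfield Realty LP → Pinebrook Shipping BV (R3): 100% × 20% × 30% × 50% = 3% of Orion Trust.
Chain via Redpoint Industries Corp. → Northgate Services GmbH → Copperline Energy Co. (R3): 100% × 60% × 30% × 40% = 7.2% of Orion Trust.
Aggregating (R1): 3% + 7.2% = 10.2%.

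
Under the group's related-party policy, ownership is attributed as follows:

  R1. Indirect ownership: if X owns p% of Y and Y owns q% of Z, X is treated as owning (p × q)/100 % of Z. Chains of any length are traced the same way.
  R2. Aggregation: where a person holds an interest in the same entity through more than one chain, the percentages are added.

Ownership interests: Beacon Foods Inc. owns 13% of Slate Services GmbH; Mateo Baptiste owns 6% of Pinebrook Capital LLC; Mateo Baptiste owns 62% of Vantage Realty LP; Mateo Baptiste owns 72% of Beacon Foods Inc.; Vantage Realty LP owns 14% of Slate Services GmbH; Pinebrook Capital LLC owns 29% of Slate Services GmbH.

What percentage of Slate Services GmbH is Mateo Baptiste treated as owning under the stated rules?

Chain via Beacon Foods Inc. (R1): 72% × 13% = 9.36% of Slate Services GmbH.
Chain via Pinebrook Capital LLC (R1): 6% × 29% = 1.74% of Slate Services GmbH.
Chain via Vantage Realty LP (R1): 62% × 14% = 8.68% of Slate Services GmbH.
Aggregating (R2): 9.36% + 1.74% + 8.68% = 19.78%.

19.78%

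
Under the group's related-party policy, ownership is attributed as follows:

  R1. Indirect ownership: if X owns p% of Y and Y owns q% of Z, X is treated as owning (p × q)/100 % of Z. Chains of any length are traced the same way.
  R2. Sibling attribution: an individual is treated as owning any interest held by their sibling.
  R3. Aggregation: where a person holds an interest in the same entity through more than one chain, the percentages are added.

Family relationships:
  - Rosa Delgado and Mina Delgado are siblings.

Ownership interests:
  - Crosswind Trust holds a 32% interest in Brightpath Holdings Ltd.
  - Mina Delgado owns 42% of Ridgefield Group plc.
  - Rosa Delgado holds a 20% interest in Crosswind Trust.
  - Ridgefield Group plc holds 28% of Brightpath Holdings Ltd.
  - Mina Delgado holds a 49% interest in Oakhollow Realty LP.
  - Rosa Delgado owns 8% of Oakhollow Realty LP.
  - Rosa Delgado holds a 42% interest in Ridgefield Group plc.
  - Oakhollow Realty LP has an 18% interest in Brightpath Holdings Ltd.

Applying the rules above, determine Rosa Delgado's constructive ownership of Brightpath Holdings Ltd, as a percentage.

40.18%

By sibling attribution (R2), Rosa Delgado is treated as also owning Mina Delgado's interest in Oakhollow Realty LP, giving 8% + 49% = 57%.
By sibling attribution (R2), Rosa Delgado is treated as also owning Mina Delgado's interest in Ridgefield Group plc, giving 42% + 42% = 84%.
Chain via Crosswind Trust (R1): 20% × 32% = 6.4% of Brightpath Holdings Ltd.
Chain via Oakhollow Realty LP (R1): 57% × 18% = 10.26% of Brightpath Holdings Ltd.
Chain via Ridgefield Group plc (R1): 84% × 28% = 23.52% of Brightpath Holdings Ltd.
Aggregating (R3): 6.4% + 10.26% + 23.52% = 40.18%.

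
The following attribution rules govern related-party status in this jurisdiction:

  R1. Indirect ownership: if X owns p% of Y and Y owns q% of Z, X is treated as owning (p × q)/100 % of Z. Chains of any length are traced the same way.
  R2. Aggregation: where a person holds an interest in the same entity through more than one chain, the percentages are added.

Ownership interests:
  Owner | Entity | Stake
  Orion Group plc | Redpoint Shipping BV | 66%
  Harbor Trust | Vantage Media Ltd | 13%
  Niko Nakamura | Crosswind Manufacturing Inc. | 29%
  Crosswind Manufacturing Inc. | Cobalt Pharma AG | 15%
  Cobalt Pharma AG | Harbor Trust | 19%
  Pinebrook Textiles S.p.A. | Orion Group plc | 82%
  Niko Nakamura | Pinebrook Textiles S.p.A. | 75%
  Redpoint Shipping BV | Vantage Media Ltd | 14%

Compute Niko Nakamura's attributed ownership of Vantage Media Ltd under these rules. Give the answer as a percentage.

5.790045%

Chain via Crosswind Manufacturing Inc. → Cobalt Pharma AG → Harbor Trust (R1): 29% × 15% × 19% × 13% = 0.107445% of Vantage Media Ltd.
Chain via Pinebrook Textiles S.p.A. → Orion Group plc → Redpoint Shipping BV (R1): 75% × 82% × 66% × 14% = 5.6826% of Vantage Media Ltd.
Aggregating (R2): 0.107445% + 5.6826% = 5.790045%.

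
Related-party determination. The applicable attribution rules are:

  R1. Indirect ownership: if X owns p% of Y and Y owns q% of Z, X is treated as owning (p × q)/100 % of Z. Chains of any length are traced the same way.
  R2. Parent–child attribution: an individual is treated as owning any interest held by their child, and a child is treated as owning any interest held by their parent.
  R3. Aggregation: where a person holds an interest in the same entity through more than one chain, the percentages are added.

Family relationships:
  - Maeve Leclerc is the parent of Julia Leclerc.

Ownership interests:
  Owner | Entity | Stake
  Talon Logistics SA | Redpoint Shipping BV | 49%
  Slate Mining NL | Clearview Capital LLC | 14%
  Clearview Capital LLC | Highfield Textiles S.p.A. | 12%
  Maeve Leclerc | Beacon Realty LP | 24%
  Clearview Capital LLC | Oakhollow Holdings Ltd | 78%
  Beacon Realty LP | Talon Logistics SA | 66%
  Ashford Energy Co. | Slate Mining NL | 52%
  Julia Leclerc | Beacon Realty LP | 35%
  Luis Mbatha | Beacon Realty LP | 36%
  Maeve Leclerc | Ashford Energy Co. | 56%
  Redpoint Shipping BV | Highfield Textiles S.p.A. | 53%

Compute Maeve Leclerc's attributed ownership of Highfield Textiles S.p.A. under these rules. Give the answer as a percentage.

10.601934%

By parent–child attribution (R2), Maeve Leclerc is treated as also owning Julia Leclerc's interest in Beacon Realty LP, giving 24% + 35% = 59%.
Chain via Beacon Realty LP → Talon Logistics SA → Redpoint Shipping BV (R1): 59% × 66% × 49% × 53% = 10.112718% of Highfield Textiles S.p.A.
Chain via Ashford Energy Co. → Slate Mining NL → Clearview Capital LLC (R1): 56% × 52% × 14% × 12% = 0.489216% of Highfield Textiles S.p.A.
Aggregating (R3): 10.112718% + 0.489216% = 10.601934%.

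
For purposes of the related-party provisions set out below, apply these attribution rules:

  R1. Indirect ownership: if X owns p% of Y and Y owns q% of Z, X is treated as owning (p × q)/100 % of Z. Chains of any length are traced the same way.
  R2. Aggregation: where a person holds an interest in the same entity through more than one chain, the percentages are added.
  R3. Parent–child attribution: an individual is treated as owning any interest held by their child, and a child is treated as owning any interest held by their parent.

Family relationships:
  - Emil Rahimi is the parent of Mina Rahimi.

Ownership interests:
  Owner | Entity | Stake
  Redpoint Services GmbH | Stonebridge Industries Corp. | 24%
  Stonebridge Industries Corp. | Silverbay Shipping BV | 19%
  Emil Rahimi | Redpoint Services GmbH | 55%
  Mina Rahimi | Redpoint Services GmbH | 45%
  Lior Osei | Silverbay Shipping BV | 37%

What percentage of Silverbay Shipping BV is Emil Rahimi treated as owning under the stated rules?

By parent–child attribution (R3), Emil Rahimi is treated as also owning Mina Rahimi's interest in Redpoint Services GmbH, giving 55% + 45% = 100%.
Chain via Redpoint Services GmbH → Stonebridge Industries Corp. (R1): 100% × 24% × 19% = 4.56% of Silverbay Shipping BV.

4.56%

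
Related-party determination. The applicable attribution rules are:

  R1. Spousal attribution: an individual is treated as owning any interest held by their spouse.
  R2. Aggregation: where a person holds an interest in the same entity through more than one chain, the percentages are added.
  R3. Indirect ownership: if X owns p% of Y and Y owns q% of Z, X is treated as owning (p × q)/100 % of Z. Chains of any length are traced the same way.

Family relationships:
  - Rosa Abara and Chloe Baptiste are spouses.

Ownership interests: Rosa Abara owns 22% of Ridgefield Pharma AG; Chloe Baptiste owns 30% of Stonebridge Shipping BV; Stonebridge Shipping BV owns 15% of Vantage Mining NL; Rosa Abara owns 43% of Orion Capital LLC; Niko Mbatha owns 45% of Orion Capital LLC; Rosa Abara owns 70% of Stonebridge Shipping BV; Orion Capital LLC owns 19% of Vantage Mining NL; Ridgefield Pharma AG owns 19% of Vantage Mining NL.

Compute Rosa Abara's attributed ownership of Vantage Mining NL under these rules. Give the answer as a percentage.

27.35%

By spousal attribution (R1), Rosa Abara is treated as also owning Chloe Baptiste's interest in Stonebridge Shipping BV, giving 70% + 30% = 100%.
Chain via Stonebridge Shipping BV (R3): 100% × 15% = 15% of Vantage Mining NL.
Chain via Orion Capital LLC (R3): 43% × 19% = 8.17% of Vantage Mining NL.
Chain via Ridgefield Pharma AG (R3): 22% × 19% = 4.18% of Vantage Mining NL.
Aggregating (R2): 15% + 8.17% + 4.18% = 27.35%.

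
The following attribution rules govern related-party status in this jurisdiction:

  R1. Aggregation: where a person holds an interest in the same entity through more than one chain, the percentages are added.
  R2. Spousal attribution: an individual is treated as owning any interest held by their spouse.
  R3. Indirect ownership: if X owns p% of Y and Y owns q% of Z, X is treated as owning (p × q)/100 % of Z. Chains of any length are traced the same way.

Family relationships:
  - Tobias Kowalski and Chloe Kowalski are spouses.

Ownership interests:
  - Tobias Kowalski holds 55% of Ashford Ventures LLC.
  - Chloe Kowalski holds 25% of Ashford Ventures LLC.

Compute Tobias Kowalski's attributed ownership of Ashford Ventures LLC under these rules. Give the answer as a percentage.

By spousal attribution (R2), Tobias Kowalski is treated as also owning Chloe Kowalski's interest in Ashford Ventures LLC, giving 55% + 25% = 80%.
Direct interest in Ashford Ventures LLC: 80%.

80%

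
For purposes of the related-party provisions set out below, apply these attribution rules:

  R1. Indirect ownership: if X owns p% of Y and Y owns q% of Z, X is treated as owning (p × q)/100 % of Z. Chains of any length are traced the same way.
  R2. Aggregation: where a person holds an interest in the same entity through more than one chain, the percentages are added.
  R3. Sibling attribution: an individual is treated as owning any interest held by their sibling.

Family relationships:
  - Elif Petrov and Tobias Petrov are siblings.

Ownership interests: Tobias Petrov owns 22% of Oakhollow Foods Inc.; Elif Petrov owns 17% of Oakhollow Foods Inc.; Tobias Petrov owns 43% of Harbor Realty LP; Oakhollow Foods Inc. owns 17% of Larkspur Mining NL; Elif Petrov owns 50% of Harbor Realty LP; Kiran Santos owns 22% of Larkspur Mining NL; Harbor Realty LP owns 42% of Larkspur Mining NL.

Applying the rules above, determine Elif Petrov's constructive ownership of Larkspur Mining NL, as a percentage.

45.69%

By sibling attribution (R3), Elif Petrov is treated as also owning Tobias Petrov's interest in Oakhollow Foods Inc, giving 17% + 22% = 39%.
By sibling attribution (R3), Elif Petrov is treated as also owning Tobias Petrov's interest in Harbor Realty LP, giving 50% + 43% = 93%.
Chain via Oakhollow Foods Inc. (R1): 39% × 17% = 6.63% of Larkspur Mining NL.
Chain via Harbor Realty LP (R1): 93% × 42% = 39.06% of Larkspur Mining NL.
Aggregating (R2): 6.63% + 39.06% = 45.69%.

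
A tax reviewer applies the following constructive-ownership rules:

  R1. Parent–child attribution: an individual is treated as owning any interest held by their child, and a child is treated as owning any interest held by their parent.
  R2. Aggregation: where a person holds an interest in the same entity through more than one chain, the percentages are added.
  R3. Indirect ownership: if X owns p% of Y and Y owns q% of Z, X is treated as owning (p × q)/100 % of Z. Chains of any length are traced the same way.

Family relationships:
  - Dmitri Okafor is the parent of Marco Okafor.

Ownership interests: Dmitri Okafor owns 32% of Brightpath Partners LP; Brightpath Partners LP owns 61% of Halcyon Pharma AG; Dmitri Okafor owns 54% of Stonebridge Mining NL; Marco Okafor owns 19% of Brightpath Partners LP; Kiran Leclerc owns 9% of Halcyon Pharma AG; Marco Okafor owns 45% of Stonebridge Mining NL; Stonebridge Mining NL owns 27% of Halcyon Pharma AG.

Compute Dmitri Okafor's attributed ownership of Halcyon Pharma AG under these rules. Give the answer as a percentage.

By parent–child attribution (R1), Dmitri Okafor is treated as also owning Marco Okafor's interest in Brightpath Partners LP, giving 32% + 19% = 51%.
By parent–child attribution (R1), Dmitri Okafor is treated as also owning Marco Okafor's interest in Stonebridge Mining NL, giving 54% + 45% = 99%.
Chain via Brightpath Partners LP (R3): 51% × 61% = 31.11% of Halcyon Pharma AG.
Chain via Stonebridge Mining NL (R3): 99% × 27% = 26.73% of Halcyon Pharma AG.
Aggregating (R2): 31.11% + 26.73% = 57.84%.

57.84%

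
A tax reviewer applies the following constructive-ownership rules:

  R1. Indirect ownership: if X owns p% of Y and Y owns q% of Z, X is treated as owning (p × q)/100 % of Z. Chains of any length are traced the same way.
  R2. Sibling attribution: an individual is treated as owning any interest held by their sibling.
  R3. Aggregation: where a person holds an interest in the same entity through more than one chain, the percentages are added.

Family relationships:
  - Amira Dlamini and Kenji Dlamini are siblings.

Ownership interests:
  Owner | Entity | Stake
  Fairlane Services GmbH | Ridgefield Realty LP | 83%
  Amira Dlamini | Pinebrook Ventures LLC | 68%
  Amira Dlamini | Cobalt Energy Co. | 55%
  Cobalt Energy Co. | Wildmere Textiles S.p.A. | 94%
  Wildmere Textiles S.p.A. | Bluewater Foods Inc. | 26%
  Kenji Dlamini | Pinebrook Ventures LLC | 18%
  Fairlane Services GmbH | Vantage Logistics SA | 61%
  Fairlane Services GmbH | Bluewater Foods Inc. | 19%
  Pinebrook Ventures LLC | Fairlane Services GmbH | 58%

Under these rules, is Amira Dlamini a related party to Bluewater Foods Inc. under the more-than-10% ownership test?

Yes

By sibling attribution (R2), Amira Dlamini is treated as also owning Kenji Dlamini's interest in Pinebrook Ventures LLC, giving 68% + 18% = 86%.
Chain via Pinebrook Ventures LLC → Fairlane Services GmbH (R1): 86% × 58% × 19% = 9.4772% of Bluewater Foods Inc.
Chain via Cobalt Energy Co. → Wildmere Textiles S.p.A. (R1): 55% × 94% × 26% = 13.442% of Bluewater Foods Inc.
Aggregating (R3): 9.4772% + 13.442% = 22.9192%.
22.9192% exceeds the 10% threshold, so Amira is a related party to Bluewater Foods Inc.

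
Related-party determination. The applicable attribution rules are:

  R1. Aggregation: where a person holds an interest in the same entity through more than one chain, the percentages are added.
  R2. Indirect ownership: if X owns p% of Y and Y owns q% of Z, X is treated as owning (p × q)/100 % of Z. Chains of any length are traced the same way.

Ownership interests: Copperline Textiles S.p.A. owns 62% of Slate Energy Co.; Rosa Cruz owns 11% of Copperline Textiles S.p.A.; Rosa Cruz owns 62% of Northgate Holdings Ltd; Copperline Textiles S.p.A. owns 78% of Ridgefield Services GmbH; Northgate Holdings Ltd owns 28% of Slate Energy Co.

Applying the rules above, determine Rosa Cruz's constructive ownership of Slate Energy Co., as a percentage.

Chain via Northgate Holdings Ltd (R2): 62% × 28% = 17.36% of Slate Energy Co.
Chain via Copperline Textiles S.p.A. (R2): 11% × 62% = 6.82% of Slate Energy Co.
Aggregating (R1): 17.36% + 6.82% = 24.18%.

24.18%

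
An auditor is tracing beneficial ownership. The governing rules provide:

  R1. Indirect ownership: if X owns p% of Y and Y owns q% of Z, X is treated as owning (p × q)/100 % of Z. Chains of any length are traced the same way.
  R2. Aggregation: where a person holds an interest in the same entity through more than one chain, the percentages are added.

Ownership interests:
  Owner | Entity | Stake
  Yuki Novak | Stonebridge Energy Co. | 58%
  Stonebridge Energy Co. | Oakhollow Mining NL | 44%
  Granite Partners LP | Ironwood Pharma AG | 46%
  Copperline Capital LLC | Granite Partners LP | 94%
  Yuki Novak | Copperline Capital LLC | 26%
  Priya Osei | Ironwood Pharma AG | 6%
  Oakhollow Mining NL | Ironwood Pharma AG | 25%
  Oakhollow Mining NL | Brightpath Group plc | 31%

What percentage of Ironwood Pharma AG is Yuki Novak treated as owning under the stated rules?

Chain via Copperline Capital LLC → Granite Partners LP (R1): 26% × 94% × 46% = 11.2424% of Ironwood Pharma AG.
Chain via Stonebridge Energy Co. → Oakhollow Mining NL (R1): 58% × 44% × 25% = 6.38% of Ironwood Pharma AG.
Aggregating (R2): 11.2424% + 6.38% = 17.6224%.

17.6224%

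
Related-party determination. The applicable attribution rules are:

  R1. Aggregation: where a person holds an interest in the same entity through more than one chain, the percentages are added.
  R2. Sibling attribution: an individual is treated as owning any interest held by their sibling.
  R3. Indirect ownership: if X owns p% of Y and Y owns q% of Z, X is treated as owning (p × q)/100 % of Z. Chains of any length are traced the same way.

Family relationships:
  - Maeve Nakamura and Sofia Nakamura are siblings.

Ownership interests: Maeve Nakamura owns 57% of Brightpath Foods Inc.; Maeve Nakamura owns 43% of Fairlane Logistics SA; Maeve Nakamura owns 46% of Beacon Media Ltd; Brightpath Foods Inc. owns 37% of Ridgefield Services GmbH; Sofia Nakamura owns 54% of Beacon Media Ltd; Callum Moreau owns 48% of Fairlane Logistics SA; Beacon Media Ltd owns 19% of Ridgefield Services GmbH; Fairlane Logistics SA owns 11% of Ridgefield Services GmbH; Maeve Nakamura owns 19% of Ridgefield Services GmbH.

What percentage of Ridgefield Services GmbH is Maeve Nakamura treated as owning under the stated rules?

63.82%

By sibling attribution (R2), Maeve Nakamura is treated as also owning Sofia Nakamura's interest in Beacon Media Ltd, giving 46% + 54% = 100%.
Chain via Beacon Media Ltd (R3): 100% × 19% = 19% of Ridgefield Services GmbH.
Chain via Brightpath Foods Inc. (R3): 57% × 37% = 21.09% of Ridgefield Services GmbH.
Chain via Fairlane Logistics SA (R3): 43% × 11% = 4.73% of Ridgefield Services GmbH.
Direct interest in Ridgefield Services GmbH: 19%.
Aggregating (R1): 19% + 21.09% + 4.73% + 19% = 63.82%.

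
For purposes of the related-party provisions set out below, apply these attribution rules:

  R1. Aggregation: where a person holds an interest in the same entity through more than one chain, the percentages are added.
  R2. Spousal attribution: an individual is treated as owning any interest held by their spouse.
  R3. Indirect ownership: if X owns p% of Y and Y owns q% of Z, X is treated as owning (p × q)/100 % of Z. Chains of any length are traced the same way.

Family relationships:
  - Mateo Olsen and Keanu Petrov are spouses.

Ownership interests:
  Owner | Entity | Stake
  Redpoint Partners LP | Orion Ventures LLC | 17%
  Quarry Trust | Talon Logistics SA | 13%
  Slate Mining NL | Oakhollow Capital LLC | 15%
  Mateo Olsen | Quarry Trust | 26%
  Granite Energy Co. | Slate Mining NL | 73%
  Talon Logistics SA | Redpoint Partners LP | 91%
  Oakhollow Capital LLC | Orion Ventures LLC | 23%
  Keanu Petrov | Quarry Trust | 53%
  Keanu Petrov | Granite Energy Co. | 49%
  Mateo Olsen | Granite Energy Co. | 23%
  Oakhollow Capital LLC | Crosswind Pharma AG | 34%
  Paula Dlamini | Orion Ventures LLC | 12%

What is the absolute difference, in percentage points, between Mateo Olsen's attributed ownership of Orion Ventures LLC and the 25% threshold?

21.597911

By spousal attribution (R2), Mateo Olsen is treated as also owning Keanu Petrov's interest in Granite Energy Co, giving 23% + 49% = 72%.
By spousal attribution (R2), Mateo Olsen is treated as also owning Keanu Petrov's interest in Quarry Trust, giving 26% + 53% = 79%.
Chain via Granite Energy Co. → Slate Mining NL → Oakhollow Capital LLC (R3): 72% × 73% × 15% × 23% = 1.81332% of Orion Ventures LLC.
Chain via Quarry Trust → Talon Logistics SA → Redpoint Partners LP (R3): 79% × 13% × 91% × 17% = 1.588769% of Orion Ventures LLC.
Aggregating (R1): 1.81332% + 1.588769% = 3.402089%.
3.402089% falls short of the 25% threshold by 21.597911 percentage points.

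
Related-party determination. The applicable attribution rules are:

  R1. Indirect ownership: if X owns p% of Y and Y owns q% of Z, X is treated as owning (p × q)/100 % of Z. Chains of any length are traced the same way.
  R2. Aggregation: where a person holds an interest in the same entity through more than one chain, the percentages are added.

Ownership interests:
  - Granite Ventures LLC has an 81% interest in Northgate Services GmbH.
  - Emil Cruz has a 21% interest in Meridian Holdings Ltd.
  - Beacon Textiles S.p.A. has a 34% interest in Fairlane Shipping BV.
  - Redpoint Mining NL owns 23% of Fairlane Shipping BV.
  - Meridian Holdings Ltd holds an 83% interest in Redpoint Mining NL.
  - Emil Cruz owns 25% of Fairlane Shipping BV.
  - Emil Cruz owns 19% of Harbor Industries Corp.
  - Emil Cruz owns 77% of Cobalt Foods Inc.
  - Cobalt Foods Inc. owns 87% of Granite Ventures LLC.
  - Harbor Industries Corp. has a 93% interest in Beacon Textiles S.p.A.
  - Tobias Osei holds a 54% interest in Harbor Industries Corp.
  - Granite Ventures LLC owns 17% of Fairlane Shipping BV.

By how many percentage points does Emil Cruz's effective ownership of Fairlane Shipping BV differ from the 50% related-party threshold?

Chain via Meridian Holdings Ltd → Redpoint Mining NL (R1): 21% × 83% × 23% = 4.0089% of Fairlane Shipping BV.
Chain via Cobalt Foods Inc. → Granite Ventures LLC (R1): 77% × 87% × 17% = 11.3883% of Fairlane Shipping BV.
Chain via Harbor Industries Corp. → Beacon Textiles S.p.A. (R1): 19% × 93% × 34% = 6.0078% of Fairlane Shipping BV.
Direct interest in Fairlane Shipping BV: 25%.
Aggregating (R2): 4.0089% + 11.3883% + 6.0078% + 25% = 46.405%.
46.405% falls short of the 50% threshold by 3.595 percentage points.

3.595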